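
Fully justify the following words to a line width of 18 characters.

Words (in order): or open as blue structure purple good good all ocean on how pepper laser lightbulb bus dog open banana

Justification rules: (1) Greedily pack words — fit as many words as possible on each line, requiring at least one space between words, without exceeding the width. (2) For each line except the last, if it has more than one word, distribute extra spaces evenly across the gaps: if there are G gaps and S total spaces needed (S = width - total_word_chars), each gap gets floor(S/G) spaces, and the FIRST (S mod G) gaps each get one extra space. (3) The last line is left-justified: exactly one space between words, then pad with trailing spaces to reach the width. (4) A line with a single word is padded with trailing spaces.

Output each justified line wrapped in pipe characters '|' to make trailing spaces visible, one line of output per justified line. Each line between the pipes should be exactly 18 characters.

Answer: |or  open  as  blue|
|structure   purple|
|good    good   all|
|ocean    on    how|
|pepper       laser|
|lightbulb  bus dog|
|open banana       |

Derivation:
Line 1: ['or', 'open', 'as', 'blue'] (min_width=15, slack=3)
Line 2: ['structure', 'purple'] (min_width=16, slack=2)
Line 3: ['good', 'good', 'all'] (min_width=13, slack=5)
Line 4: ['ocean', 'on', 'how'] (min_width=12, slack=6)
Line 5: ['pepper', 'laser'] (min_width=12, slack=6)
Line 6: ['lightbulb', 'bus', 'dog'] (min_width=17, slack=1)
Line 7: ['open', 'banana'] (min_width=11, slack=7)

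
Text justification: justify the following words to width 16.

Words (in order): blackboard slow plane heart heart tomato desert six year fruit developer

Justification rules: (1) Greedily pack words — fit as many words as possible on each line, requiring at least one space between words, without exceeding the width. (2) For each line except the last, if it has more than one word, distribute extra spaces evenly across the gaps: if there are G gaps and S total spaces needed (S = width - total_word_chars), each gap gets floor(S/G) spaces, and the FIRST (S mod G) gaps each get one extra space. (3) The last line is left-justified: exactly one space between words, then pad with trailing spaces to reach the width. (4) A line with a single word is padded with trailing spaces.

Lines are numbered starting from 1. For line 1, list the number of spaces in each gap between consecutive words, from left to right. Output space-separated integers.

Answer: 2

Derivation:
Line 1: ['blackboard', 'slow'] (min_width=15, slack=1)
Line 2: ['plane', 'heart'] (min_width=11, slack=5)
Line 3: ['heart', 'tomato'] (min_width=12, slack=4)
Line 4: ['desert', 'six', 'year'] (min_width=15, slack=1)
Line 5: ['fruit', 'developer'] (min_width=15, slack=1)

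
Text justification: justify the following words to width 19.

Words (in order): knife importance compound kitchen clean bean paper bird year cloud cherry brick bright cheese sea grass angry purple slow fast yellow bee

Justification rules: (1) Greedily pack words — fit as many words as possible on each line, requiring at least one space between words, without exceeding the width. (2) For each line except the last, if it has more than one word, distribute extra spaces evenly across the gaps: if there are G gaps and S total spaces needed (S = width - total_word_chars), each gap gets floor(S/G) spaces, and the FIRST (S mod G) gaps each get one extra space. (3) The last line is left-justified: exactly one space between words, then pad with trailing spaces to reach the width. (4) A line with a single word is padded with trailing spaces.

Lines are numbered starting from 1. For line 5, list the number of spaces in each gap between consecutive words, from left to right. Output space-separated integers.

Line 1: ['knife', 'importance'] (min_width=16, slack=3)
Line 2: ['compound', 'kitchen'] (min_width=16, slack=3)
Line 3: ['clean', 'bean', 'paper'] (min_width=16, slack=3)
Line 4: ['bird', 'year', 'cloud'] (min_width=15, slack=4)
Line 5: ['cherry', 'brick', 'bright'] (min_width=19, slack=0)
Line 6: ['cheese', 'sea', 'grass'] (min_width=16, slack=3)
Line 7: ['angry', 'purple', 'slow'] (min_width=17, slack=2)
Line 8: ['fast', 'yellow', 'bee'] (min_width=15, slack=4)

Answer: 1 1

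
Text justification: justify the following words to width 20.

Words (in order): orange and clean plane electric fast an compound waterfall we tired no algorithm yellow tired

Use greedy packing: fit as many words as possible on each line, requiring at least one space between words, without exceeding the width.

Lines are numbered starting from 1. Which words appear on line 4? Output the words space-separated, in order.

Line 1: ['orange', 'and', 'clean'] (min_width=16, slack=4)
Line 2: ['plane', 'electric', 'fast'] (min_width=19, slack=1)
Line 3: ['an', 'compound'] (min_width=11, slack=9)
Line 4: ['waterfall', 'we', 'tired'] (min_width=18, slack=2)
Line 5: ['no', 'algorithm', 'yellow'] (min_width=19, slack=1)
Line 6: ['tired'] (min_width=5, slack=15)

Answer: waterfall we tired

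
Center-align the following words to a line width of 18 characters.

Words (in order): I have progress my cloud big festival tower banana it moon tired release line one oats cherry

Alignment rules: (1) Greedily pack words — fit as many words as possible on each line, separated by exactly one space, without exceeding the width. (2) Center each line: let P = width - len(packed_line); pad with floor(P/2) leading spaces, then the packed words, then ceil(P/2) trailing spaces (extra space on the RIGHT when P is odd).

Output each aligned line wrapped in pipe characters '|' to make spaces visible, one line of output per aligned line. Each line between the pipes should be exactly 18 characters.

Answer: |I have progress my|
|cloud big festival|
| tower banana it  |
|moon tired release|
|  line one oats   |
|      cherry      |

Derivation:
Line 1: ['I', 'have', 'progress', 'my'] (min_width=18, slack=0)
Line 2: ['cloud', 'big', 'festival'] (min_width=18, slack=0)
Line 3: ['tower', 'banana', 'it'] (min_width=15, slack=3)
Line 4: ['moon', 'tired', 'release'] (min_width=18, slack=0)
Line 5: ['line', 'one', 'oats'] (min_width=13, slack=5)
Line 6: ['cherry'] (min_width=6, slack=12)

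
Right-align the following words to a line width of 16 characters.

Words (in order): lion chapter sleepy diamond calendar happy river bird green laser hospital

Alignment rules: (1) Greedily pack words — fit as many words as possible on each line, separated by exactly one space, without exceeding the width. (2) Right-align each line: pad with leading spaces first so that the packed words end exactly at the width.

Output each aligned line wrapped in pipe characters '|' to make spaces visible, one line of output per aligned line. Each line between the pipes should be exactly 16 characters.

Line 1: ['lion', 'chapter'] (min_width=12, slack=4)
Line 2: ['sleepy', 'diamond'] (min_width=14, slack=2)
Line 3: ['calendar', 'happy'] (min_width=14, slack=2)
Line 4: ['river', 'bird', 'green'] (min_width=16, slack=0)
Line 5: ['laser', 'hospital'] (min_width=14, slack=2)

Answer: |    lion chapter|
|  sleepy diamond|
|  calendar happy|
|river bird green|
|  laser hospital|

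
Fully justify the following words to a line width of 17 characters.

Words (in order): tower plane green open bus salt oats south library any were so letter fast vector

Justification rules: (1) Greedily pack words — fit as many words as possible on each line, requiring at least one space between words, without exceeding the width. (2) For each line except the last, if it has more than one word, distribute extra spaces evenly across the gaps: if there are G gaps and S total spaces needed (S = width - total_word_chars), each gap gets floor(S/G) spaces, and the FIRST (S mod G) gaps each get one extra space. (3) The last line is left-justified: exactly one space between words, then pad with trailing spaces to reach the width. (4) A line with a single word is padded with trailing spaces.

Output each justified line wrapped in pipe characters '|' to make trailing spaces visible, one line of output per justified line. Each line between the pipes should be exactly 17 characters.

Line 1: ['tower', 'plane', 'green'] (min_width=17, slack=0)
Line 2: ['open', 'bus', 'salt'] (min_width=13, slack=4)
Line 3: ['oats', 'south'] (min_width=10, slack=7)
Line 4: ['library', 'any', 'were'] (min_width=16, slack=1)
Line 5: ['so', 'letter', 'fast'] (min_width=14, slack=3)
Line 6: ['vector'] (min_width=6, slack=11)

Answer: |tower plane green|
|open   bus   salt|
|oats        south|
|library  any were|
|so   letter  fast|
|vector           |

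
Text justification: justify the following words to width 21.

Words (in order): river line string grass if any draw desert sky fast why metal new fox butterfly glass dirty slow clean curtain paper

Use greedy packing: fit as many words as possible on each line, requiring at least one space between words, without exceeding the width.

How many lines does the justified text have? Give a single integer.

Line 1: ['river', 'line', 'string'] (min_width=17, slack=4)
Line 2: ['grass', 'if', 'any', 'draw'] (min_width=17, slack=4)
Line 3: ['desert', 'sky', 'fast', 'why'] (min_width=19, slack=2)
Line 4: ['metal', 'new', 'fox'] (min_width=13, slack=8)
Line 5: ['butterfly', 'glass', 'dirty'] (min_width=21, slack=0)
Line 6: ['slow', 'clean', 'curtain'] (min_width=18, slack=3)
Line 7: ['paper'] (min_width=5, slack=16)
Total lines: 7

Answer: 7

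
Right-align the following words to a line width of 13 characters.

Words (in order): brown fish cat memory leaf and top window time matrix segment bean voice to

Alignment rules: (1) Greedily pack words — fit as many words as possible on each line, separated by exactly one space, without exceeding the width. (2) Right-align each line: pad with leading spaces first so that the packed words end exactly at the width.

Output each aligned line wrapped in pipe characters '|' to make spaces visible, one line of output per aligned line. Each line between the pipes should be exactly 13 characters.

Answer: |   brown fish|
|   cat memory|
| leaf and top|
|  window time|
|       matrix|
| segment bean|
|     voice to|

Derivation:
Line 1: ['brown', 'fish'] (min_width=10, slack=3)
Line 2: ['cat', 'memory'] (min_width=10, slack=3)
Line 3: ['leaf', 'and', 'top'] (min_width=12, slack=1)
Line 4: ['window', 'time'] (min_width=11, slack=2)
Line 5: ['matrix'] (min_width=6, slack=7)
Line 6: ['segment', 'bean'] (min_width=12, slack=1)
Line 7: ['voice', 'to'] (min_width=8, slack=5)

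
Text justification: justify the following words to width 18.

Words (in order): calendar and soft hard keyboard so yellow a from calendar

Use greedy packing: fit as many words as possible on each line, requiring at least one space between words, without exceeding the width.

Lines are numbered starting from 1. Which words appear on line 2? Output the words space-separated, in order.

Line 1: ['calendar', 'and', 'soft'] (min_width=17, slack=1)
Line 2: ['hard', 'keyboard', 'so'] (min_width=16, slack=2)
Line 3: ['yellow', 'a', 'from'] (min_width=13, slack=5)
Line 4: ['calendar'] (min_width=8, slack=10)

Answer: hard keyboard so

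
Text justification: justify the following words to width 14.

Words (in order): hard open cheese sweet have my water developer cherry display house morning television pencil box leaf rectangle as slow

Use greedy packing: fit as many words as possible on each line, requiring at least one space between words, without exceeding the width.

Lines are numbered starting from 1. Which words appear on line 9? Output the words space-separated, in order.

Answer: leaf rectangle

Derivation:
Line 1: ['hard', 'open'] (min_width=9, slack=5)
Line 2: ['cheese', 'sweet'] (min_width=12, slack=2)
Line 3: ['have', 'my', 'water'] (min_width=13, slack=1)
Line 4: ['developer'] (min_width=9, slack=5)
Line 5: ['cherry', 'display'] (min_width=14, slack=0)
Line 6: ['house', 'morning'] (min_width=13, slack=1)
Line 7: ['television'] (min_width=10, slack=4)
Line 8: ['pencil', 'box'] (min_width=10, slack=4)
Line 9: ['leaf', 'rectangle'] (min_width=14, slack=0)
Line 10: ['as', 'slow'] (min_width=7, slack=7)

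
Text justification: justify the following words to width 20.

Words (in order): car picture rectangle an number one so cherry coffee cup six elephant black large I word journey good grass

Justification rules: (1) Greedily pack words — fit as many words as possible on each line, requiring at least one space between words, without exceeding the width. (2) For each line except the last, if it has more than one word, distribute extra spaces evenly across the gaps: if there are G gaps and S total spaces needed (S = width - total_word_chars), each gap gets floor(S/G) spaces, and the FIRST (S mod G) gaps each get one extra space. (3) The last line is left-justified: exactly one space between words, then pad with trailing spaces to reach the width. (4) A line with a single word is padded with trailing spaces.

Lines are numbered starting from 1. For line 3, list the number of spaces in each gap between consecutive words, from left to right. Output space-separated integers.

Line 1: ['car', 'picture'] (min_width=11, slack=9)
Line 2: ['rectangle', 'an', 'number'] (min_width=19, slack=1)
Line 3: ['one', 'so', 'cherry', 'coffee'] (min_width=20, slack=0)
Line 4: ['cup', 'six', 'elephant'] (min_width=16, slack=4)
Line 5: ['black', 'large', 'I', 'word'] (min_width=18, slack=2)
Line 6: ['journey', 'good', 'grass'] (min_width=18, slack=2)

Answer: 1 1 1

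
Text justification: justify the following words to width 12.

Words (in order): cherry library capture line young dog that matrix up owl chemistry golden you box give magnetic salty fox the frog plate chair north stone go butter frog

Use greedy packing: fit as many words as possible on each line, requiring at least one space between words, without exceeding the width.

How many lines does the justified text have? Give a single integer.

Line 1: ['cherry'] (min_width=6, slack=6)
Line 2: ['library'] (min_width=7, slack=5)
Line 3: ['capture', 'line'] (min_width=12, slack=0)
Line 4: ['young', 'dog'] (min_width=9, slack=3)
Line 5: ['that', 'matrix'] (min_width=11, slack=1)
Line 6: ['up', 'owl'] (min_width=6, slack=6)
Line 7: ['chemistry'] (min_width=9, slack=3)
Line 8: ['golden', 'you'] (min_width=10, slack=2)
Line 9: ['box', 'give'] (min_width=8, slack=4)
Line 10: ['magnetic'] (min_width=8, slack=4)
Line 11: ['salty', 'fox'] (min_width=9, slack=3)
Line 12: ['the', 'frog'] (min_width=8, slack=4)
Line 13: ['plate', 'chair'] (min_width=11, slack=1)
Line 14: ['north', 'stone'] (min_width=11, slack=1)
Line 15: ['go', 'butter'] (min_width=9, slack=3)
Line 16: ['frog'] (min_width=4, slack=8)
Total lines: 16

Answer: 16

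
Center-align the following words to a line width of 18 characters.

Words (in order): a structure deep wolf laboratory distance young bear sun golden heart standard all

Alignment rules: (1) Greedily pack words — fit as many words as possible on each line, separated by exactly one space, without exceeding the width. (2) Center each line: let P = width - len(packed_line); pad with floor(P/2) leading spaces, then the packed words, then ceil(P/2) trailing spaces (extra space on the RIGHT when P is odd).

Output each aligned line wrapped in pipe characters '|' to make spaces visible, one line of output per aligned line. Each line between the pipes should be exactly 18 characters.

Answer: | a structure deep |
| wolf laboratory  |
|  distance young  |
| bear sun golden  |
|heart standard all|

Derivation:
Line 1: ['a', 'structure', 'deep'] (min_width=16, slack=2)
Line 2: ['wolf', 'laboratory'] (min_width=15, slack=3)
Line 3: ['distance', 'young'] (min_width=14, slack=4)
Line 4: ['bear', 'sun', 'golden'] (min_width=15, slack=3)
Line 5: ['heart', 'standard', 'all'] (min_width=18, slack=0)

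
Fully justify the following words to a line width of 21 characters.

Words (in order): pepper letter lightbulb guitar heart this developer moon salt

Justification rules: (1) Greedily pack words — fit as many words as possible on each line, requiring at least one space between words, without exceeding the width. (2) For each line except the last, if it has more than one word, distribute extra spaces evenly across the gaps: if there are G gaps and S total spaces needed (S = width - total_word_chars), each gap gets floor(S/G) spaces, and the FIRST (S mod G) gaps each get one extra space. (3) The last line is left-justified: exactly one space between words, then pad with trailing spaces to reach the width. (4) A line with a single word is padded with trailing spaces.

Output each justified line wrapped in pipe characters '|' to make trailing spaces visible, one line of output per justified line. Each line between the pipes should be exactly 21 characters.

Line 1: ['pepper', 'letter'] (min_width=13, slack=8)
Line 2: ['lightbulb', 'guitar'] (min_width=16, slack=5)
Line 3: ['heart', 'this', 'developer'] (min_width=20, slack=1)
Line 4: ['moon', 'salt'] (min_width=9, slack=12)

Answer: |pepper         letter|
|lightbulb      guitar|
|heart  this developer|
|moon salt            |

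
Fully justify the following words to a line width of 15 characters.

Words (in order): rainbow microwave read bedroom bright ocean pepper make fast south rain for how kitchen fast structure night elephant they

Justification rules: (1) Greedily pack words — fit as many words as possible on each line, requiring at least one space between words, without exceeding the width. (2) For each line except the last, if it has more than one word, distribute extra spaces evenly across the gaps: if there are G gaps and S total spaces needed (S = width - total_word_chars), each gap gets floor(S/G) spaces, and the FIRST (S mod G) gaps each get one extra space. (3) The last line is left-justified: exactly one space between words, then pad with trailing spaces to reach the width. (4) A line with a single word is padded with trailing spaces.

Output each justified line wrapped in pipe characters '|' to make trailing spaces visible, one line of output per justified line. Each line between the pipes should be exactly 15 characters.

Answer: |rainbow        |
|microwave  read|
|bedroom  bright|
|ocean    pepper|
|make fast south|
|rain   for  how|
|kitchen    fast|
|structure night|
|elephant they  |

Derivation:
Line 1: ['rainbow'] (min_width=7, slack=8)
Line 2: ['microwave', 'read'] (min_width=14, slack=1)
Line 3: ['bedroom', 'bright'] (min_width=14, slack=1)
Line 4: ['ocean', 'pepper'] (min_width=12, slack=3)
Line 5: ['make', 'fast', 'south'] (min_width=15, slack=0)
Line 6: ['rain', 'for', 'how'] (min_width=12, slack=3)
Line 7: ['kitchen', 'fast'] (min_width=12, slack=3)
Line 8: ['structure', 'night'] (min_width=15, slack=0)
Line 9: ['elephant', 'they'] (min_width=13, slack=2)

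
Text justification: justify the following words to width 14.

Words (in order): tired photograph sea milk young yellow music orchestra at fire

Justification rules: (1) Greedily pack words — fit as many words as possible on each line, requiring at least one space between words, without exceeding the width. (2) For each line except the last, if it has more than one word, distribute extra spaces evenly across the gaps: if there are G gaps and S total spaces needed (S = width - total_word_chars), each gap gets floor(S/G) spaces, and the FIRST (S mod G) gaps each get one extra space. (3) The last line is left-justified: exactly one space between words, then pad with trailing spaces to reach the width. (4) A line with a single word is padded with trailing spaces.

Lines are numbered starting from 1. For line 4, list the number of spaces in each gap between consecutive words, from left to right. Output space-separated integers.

Answer: 3

Derivation:
Line 1: ['tired'] (min_width=5, slack=9)
Line 2: ['photograph', 'sea'] (min_width=14, slack=0)
Line 3: ['milk', 'young'] (min_width=10, slack=4)
Line 4: ['yellow', 'music'] (min_width=12, slack=2)
Line 5: ['orchestra', 'at'] (min_width=12, slack=2)
Line 6: ['fire'] (min_width=4, slack=10)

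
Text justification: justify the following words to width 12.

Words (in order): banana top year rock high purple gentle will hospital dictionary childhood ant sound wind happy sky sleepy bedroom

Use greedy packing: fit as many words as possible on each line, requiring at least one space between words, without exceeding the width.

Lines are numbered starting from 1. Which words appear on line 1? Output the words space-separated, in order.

Line 1: ['banana', 'top'] (min_width=10, slack=2)
Line 2: ['year', 'rock'] (min_width=9, slack=3)
Line 3: ['high', 'purple'] (min_width=11, slack=1)
Line 4: ['gentle', 'will'] (min_width=11, slack=1)
Line 5: ['hospital'] (min_width=8, slack=4)
Line 6: ['dictionary'] (min_width=10, slack=2)
Line 7: ['childhood'] (min_width=9, slack=3)
Line 8: ['ant', 'sound'] (min_width=9, slack=3)
Line 9: ['wind', 'happy'] (min_width=10, slack=2)
Line 10: ['sky', 'sleepy'] (min_width=10, slack=2)
Line 11: ['bedroom'] (min_width=7, slack=5)

Answer: banana top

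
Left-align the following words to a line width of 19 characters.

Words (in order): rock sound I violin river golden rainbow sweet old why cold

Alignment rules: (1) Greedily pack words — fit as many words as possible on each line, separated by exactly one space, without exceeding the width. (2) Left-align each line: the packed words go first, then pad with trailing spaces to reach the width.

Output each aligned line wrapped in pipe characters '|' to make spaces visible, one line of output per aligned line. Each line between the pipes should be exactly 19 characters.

Line 1: ['rock', 'sound', 'I', 'violin'] (min_width=19, slack=0)
Line 2: ['river', 'golden'] (min_width=12, slack=7)
Line 3: ['rainbow', 'sweet', 'old'] (min_width=17, slack=2)
Line 4: ['why', 'cold'] (min_width=8, slack=11)

Answer: |rock sound I violin|
|river golden       |
|rainbow sweet old  |
|why cold           |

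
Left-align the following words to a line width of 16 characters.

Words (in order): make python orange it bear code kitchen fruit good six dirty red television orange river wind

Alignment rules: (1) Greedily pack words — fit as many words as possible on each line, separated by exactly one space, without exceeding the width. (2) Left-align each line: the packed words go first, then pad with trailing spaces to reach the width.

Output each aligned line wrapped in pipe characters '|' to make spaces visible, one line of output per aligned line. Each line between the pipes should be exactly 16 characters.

Line 1: ['make', 'python'] (min_width=11, slack=5)
Line 2: ['orange', 'it', 'bear'] (min_width=14, slack=2)
Line 3: ['code', 'kitchen'] (min_width=12, slack=4)
Line 4: ['fruit', 'good', 'six'] (min_width=14, slack=2)
Line 5: ['dirty', 'red'] (min_width=9, slack=7)
Line 6: ['television'] (min_width=10, slack=6)
Line 7: ['orange', 'river'] (min_width=12, slack=4)
Line 8: ['wind'] (min_width=4, slack=12)

Answer: |make python     |
|orange it bear  |
|code kitchen    |
|fruit good six  |
|dirty red       |
|television      |
|orange river    |
|wind            |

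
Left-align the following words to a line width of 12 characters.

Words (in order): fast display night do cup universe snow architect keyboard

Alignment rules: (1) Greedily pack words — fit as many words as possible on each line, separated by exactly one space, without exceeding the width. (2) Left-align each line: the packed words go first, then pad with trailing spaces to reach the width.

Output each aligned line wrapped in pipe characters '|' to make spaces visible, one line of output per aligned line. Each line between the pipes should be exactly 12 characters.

Line 1: ['fast', 'display'] (min_width=12, slack=0)
Line 2: ['night', 'do', 'cup'] (min_width=12, slack=0)
Line 3: ['universe'] (min_width=8, slack=4)
Line 4: ['snow'] (min_width=4, slack=8)
Line 5: ['architect'] (min_width=9, slack=3)
Line 6: ['keyboard'] (min_width=8, slack=4)

Answer: |fast display|
|night do cup|
|universe    |
|snow        |
|architect   |
|keyboard    |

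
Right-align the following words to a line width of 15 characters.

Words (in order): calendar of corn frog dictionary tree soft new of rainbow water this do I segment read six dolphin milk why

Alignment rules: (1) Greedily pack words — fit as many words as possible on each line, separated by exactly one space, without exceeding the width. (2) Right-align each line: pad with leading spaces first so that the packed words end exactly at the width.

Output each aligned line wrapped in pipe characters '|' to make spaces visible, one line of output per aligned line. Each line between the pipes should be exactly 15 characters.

Answer: |    calendar of|
|      corn frog|
|dictionary tree|
|    soft new of|
|  rainbow water|
|      this do I|
|   segment read|
|    six dolphin|
|       milk why|

Derivation:
Line 1: ['calendar', 'of'] (min_width=11, slack=4)
Line 2: ['corn', 'frog'] (min_width=9, slack=6)
Line 3: ['dictionary', 'tree'] (min_width=15, slack=0)
Line 4: ['soft', 'new', 'of'] (min_width=11, slack=4)
Line 5: ['rainbow', 'water'] (min_width=13, slack=2)
Line 6: ['this', 'do', 'I'] (min_width=9, slack=6)
Line 7: ['segment', 'read'] (min_width=12, slack=3)
Line 8: ['six', 'dolphin'] (min_width=11, slack=4)
Line 9: ['milk', 'why'] (min_width=8, slack=7)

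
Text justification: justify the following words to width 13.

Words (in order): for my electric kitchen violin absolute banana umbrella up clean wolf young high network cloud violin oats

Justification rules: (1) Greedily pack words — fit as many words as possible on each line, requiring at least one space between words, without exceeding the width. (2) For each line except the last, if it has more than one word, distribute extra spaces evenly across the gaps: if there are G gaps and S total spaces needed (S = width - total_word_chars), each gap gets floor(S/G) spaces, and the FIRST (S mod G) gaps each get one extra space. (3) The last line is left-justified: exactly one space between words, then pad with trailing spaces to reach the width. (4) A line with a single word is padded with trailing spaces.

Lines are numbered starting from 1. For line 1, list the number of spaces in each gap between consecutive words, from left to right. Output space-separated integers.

Line 1: ['for', 'my'] (min_width=6, slack=7)
Line 2: ['electric'] (min_width=8, slack=5)
Line 3: ['kitchen'] (min_width=7, slack=6)
Line 4: ['violin'] (min_width=6, slack=7)
Line 5: ['absolute'] (min_width=8, slack=5)
Line 6: ['banana'] (min_width=6, slack=7)
Line 7: ['umbrella', 'up'] (min_width=11, slack=2)
Line 8: ['clean', 'wolf'] (min_width=10, slack=3)
Line 9: ['young', 'high'] (min_width=10, slack=3)
Line 10: ['network', 'cloud'] (min_width=13, slack=0)
Line 11: ['violin', 'oats'] (min_width=11, slack=2)

Answer: 8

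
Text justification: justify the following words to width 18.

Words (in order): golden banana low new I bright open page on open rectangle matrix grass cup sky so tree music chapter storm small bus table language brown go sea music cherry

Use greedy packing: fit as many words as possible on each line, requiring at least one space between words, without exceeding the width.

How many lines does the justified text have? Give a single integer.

Answer: 10

Derivation:
Line 1: ['golden', 'banana', 'low'] (min_width=17, slack=1)
Line 2: ['new', 'I', 'bright', 'open'] (min_width=17, slack=1)
Line 3: ['page', 'on', 'open'] (min_width=12, slack=6)
Line 4: ['rectangle', 'matrix'] (min_width=16, slack=2)
Line 5: ['grass', 'cup', 'sky', 'so'] (min_width=16, slack=2)
Line 6: ['tree', 'music', 'chapter'] (min_width=18, slack=0)
Line 7: ['storm', 'small', 'bus'] (min_width=15, slack=3)
Line 8: ['table', 'language'] (min_width=14, slack=4)
Line 9: ['brown', 'go', 'sea', 'music'] (min_width=18, slack=0)
Line 10: ['cherry'] (min_width=6, slack=12)
Total lines: 10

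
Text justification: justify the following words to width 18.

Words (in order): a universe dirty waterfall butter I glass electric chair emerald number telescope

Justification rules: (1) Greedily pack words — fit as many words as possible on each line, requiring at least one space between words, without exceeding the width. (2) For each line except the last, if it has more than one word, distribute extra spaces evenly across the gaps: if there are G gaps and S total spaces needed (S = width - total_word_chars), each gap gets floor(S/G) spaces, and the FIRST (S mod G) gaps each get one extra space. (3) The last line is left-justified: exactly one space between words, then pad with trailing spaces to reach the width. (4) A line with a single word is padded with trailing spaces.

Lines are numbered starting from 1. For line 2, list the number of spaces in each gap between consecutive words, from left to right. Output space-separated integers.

Line 1: ['a', 'universe', 'dirty'] (min_width=16, slack=2)
Line 2: ['waterfall', 'butter', 'I'] (min_width=18, slack=0)
Line 3: ['glass', 'electric'] (min_width=14, slack=4)
Line 4: ['chair', 'emerald'] (min_width=13, slack=5)
Line 5: ['number', 'telescope'] (min_width=16, slack=2)

Answer: 1 1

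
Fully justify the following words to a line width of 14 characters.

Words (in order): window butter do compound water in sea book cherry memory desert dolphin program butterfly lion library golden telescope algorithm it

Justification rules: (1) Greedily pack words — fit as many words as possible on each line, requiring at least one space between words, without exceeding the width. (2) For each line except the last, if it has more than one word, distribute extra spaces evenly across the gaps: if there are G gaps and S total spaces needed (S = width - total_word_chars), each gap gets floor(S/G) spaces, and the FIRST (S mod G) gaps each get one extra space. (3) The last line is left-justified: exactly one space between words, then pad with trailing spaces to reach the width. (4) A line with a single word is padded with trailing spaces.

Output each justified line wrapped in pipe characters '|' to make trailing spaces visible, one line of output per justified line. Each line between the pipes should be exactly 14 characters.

Answer: |window  butter|
|do    compound|
|water  in  sea|
|book    cherry|
|memory  desert|
|dolphin       |
|program       |
|butterfly lion|
|library golden|
|telescope     |
|algorithm it  |

Derivation:
Line 1: ['window', 'butter'] (min_width=13, slack=1)
Line 2: ['do', 'compound'] (min_width=11, slack=3)
Line 3: ['water', 'in', 'sea'] (min_width=12, slack=2)
Line 4: ['book', 'cherry'] (min_width=11, slack=3)
Line 5: ['memory', 'desert'] (min_width=13, slack=1)
Line 6: ['dolphin'] (min_width=7, slack=7)
Line 7: ['program'] (min_width=7, slack=7)
Line 8: ['butterfly', 'lion'] (min_width=14, slack=0)
Line 9: ['library', 'golden'] (min_width=14, slack=0)
Line 10: ['telescope'] (min_width=9, slack=5)
Line 11: ['algorithm', 'it'] (min_width=12, slack=2)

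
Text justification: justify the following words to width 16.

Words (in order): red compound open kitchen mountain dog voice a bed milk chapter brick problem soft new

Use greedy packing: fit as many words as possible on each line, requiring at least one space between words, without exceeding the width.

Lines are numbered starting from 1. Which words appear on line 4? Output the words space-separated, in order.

Line 1: ['red', 'compound'] (min_width=12, slack=4)
Line 2: ['open', 'kitchen'] (min_width=12, slack=4)
Line 3: ['mountain', 'dog'] (min_width=12, slack=4)
Line 4: ['voice', 'a', 'bed', 'milk'] (min_width=16, slack=0)
Line 5: ['chapter', 'brick'] (min_width=13, slack=3)
Line 6: ['problem', 'soft', 'new'] (min_width=16, slack=0)

Answer: voice a bed milk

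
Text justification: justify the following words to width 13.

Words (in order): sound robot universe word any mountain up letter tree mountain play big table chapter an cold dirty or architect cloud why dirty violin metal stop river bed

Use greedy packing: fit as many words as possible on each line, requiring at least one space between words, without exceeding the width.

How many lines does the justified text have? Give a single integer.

Line 1: ['sound', 'robot'] (min_width=11, slack=2)
Line 2: ['universe', 'word'] (min_width=13, slack=0)
Line 3: ['any', 'mountain'] (min_width=12, slack=1)
Line 4: ['up', 'letter'] (min_width=9, slack=4)
Line 5: ['tree', 'mountain'] (min_width=13, slack=0)
Line 6: ['play', 'big'] (min_width=8, slack=5)
Line 7: ['table', 'chapter'] (min_width=13, slack=0)
Line 8: ['an', 'cold', 'dirty'] (min_width=13, slack=0)
Line 9: ['or', 'architect'] (min_width=12, slack=1)
Line 10: ['cloud', 'why'] (min_width=9, slack=4)
Line 11: ['dirty', 'violin'] (min_width=12, slack=1)
Line 12: ['metal', 'stop'] (min_width=10, slack=3)
Line 13: ['river', 'bed'] (min_width=9, slack=4)
Total lines: 13

Answer: 13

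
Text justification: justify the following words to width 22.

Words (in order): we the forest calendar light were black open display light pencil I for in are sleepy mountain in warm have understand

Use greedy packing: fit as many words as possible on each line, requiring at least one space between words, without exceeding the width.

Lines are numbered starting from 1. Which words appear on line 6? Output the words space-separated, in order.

Answer: understand

Derivation:
Line 1: ['we', 'the', 'forest', 'calendar'] (min_width=22, slack=0)
Line 2: ['light', 'were', 'black', 'open'] (min_width=21, slack=1)
Line 3: ['display', 'light', 'pencil', 'I'] (min_width=22, slack=0)
Line 4: ['for', 'in', 'are', 'sleepy'] (min_width=17, slack=5)
Line 5: ['mountain', 'in', 'warm', 'have'] (min_width=21, slack=1)
Line 6: ['understand'] (min_width=10, slack=12)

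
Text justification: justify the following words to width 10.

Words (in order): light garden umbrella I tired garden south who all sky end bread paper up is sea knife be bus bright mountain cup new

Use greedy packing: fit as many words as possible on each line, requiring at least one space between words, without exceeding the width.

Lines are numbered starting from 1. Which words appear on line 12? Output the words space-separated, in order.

Line 1: ['light'] (min_width=5, slack=5)
Line 2: ['garden'] (min_width=6, slack=4)
Line 3: ['umbrella', 'I'] (min_width=10, slack=0)
Line 4: ['tired'] (min_width=5, slack=5)
Line 5: ['garden'] (min_width=6, slack=4)
Line 6: ['south', 'who'] (min_width=9, slack=1)
Line 7: ['all', 'sky'] (min_width=7, slack=3)
Line 8: ['end', 'bread'] (min_width=9, slack=1)
Line 9: ['paper', 'up'] (min_width=8, slack=2)
Line 10: ['is', 'sea'] (min_width=6, slack=4)
Line 11: ['knife', 'be'] (min_width=8, slack=2)
Line 12: ['bus', 'bright'] (min_width=10, slack=0)
Line 13: ['mountain'] (min_width=8, slack=2)
Line 14: ['cup', 'new'] (min_width=7, slack=3)

Answer: bus bright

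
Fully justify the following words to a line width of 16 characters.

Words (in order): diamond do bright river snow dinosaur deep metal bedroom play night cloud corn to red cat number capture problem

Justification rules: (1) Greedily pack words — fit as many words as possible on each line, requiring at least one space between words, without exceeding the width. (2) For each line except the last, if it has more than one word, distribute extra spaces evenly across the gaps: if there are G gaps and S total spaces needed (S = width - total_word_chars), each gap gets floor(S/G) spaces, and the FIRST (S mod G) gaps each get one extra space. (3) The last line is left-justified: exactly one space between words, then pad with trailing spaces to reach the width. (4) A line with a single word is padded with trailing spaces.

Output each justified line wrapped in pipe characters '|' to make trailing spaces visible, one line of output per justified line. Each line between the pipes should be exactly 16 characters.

Line 1: ['diamond', 'do'] (min_width=10, slack=6)
Line 2: ['bright', 'river'] (min_width=12, slack=4)
Line 3: ['snow', 'dinosaur'] (min_width=13, slack=3)
Line 4: ['deep', 'metal'] (min_width=10, slack=6)
Line 5: ['bedroom', 'play'] (min_width=12, slack=4)
Line 6: ['night', 'cloud', 'corn'] (min_width=16, slack=0)
Line 7: ['to', 'red', 'cat'] (min_width=10, slack=6)
Line 8: ['number', 'capture'] (min_width=14, slack=2)
Line 9: ['problem'] (min_width=7, slack=9)

Answer: |diamond       do|
|bright     river|
|snow    dinosaur|
|deep       metal|
|bedroom     play|
|night cloud corn|
|to    red    cat|
|number   capture|
|problem         |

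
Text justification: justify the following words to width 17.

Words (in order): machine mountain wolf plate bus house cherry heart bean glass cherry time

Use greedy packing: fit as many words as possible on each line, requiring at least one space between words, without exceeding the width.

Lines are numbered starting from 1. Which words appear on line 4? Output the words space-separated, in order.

Line 1: ['machine', 'mountain'] (min_width=16, slack=1)
Line 2: ['wolf', 'plate', 'bus'] (min_width=14, slack=3)
Line 3: ['house', 'cherry'] (min_width=12, slack=5)
Line 4: ['heart', 'bean', 'glass'] (min_width=16, slack=1)
Line 5: ['cherry', 'time'] (min_width=11, slack=6)

Answer: heart bean glass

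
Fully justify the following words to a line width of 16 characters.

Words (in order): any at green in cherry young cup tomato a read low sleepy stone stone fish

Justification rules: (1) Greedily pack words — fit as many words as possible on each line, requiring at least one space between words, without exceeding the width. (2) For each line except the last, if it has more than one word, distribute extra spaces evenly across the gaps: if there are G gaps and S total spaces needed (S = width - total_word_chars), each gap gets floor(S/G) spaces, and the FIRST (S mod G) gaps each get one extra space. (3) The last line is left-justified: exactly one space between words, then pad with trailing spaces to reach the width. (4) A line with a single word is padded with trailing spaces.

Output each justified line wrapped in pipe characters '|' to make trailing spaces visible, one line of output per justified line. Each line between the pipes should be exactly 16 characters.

Line 1: ['any', 'at', 'green', 'in'] (min_width=15, slack=1)
Line 2: ['cherry', 'young', 'cup'] (min_width=16, slack=0)
Line 3: ['tomato', 'a', 'read'] (min_width=13, slack=3)
Line 4: ['low', 'sleepy', 'stone'] (min_width=16, slack=0)
Line 5: ['stone', 'fish'] (min_width=10, slack=6)

Answer: |any  at green in|
|cherry young cup|
|tomato   a  read|
|low sleepy stone|
|stone fish      |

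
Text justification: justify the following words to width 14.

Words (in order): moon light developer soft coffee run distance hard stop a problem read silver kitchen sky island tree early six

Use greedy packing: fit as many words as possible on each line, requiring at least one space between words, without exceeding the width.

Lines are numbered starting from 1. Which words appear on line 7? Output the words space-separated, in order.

Line 1: ['moon', 'light'] (min_width=10, slack=4)
Line 2: ['developer', 'soft'] (min_width=14, slack=0)
Line 3: ['coffee', 'run'] (min_width=10, slack=4)
Line 4: ['distance', 'hard'] (min_width=13, slack=1)
Line 5: ['stop', 'a', 'problem'] (min_width=14, slack=0)
Line 6: ['read', 'silver'] (min_width=11, slack=3)
Line 7: ['kitchen', 'sky'] (min_width=11, slack=3)
Line 8: ['island', 'tree'] (min_width=11, slack=3)
Line 9: ['early', 'six'] (min_width=9, slack=5)

Answer: kitchen sky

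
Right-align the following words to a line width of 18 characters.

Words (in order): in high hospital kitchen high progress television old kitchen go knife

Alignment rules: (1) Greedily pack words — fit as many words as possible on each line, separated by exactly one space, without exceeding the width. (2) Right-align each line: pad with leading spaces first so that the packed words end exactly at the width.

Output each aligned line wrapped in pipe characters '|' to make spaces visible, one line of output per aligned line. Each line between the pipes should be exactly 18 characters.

Answer: |  in high hospital|
|      kitchen high|
|          progress|
|    television old|
|  kitchen go knife|

Derivation:
Line 1: ['in', 'high', 'hospital'] (min_width=16, slack=2)
Line 2: ['kitchen', 'high'] (min_width=12, slack=6)
Line 3: ['progress'] (min_width=8, slack=10)
Line 4: ['television', 'old'] (min_width=14, slack=4)
Line 5: ['kitchen', 'go', 'knife'] (min_width=16, slack=2)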